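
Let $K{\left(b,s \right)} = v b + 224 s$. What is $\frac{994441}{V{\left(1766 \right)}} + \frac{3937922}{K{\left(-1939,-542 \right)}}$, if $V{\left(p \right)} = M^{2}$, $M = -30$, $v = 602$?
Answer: $\frac{212996344121}{193302900} \approx 1101.9$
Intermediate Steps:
$K{\left(b,s \right)} = 224 s + 602 b$ ($K{\left(b,s \right)} = 602 b + 224 s = 224 s + 602 b$)
$V{\left(p \right)} = 900$ ($V{\left(p \right)} = \left(-30\right)^{2} = 900$)
$\frac{994441}{V{\left(1766 \right)}} + \frac{3937922}{K{\left(-1939,-542 \right)}} = \frac{994441}{900} + \frac{3937922}{224 \left(-542\right) + 602 \left(-1939\right)} = 994441 \cdot \frac{1}{900} + \frac{3937922}{-121408 - 1167278} = \frac{994441}{900} + \frac{3937922}{-1288686} = \frac{994441}{900} + 3937922 \left(- \frac{1}{1288686}\right) = \frac{994441}{900} - \frac{1968961}{644343} = \frac{212996344121}{193302900}$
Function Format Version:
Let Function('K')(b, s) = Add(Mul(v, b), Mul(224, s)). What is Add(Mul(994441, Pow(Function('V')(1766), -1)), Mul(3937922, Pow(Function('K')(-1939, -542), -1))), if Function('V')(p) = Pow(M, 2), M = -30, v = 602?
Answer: Rational(212996344121, 193302900) ≈ 1101.9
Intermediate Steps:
Function('K')(b, s) = Add(Mul(224, s), Mul(602, b)) (Function('K')(b, s) = Add(Mul(602, b), Mul(224, s)) = Add(Mul(224, s), Mul(602, b)))
Function('V')(p) = 900 (Function('V')(p) = Pow(-30, 2) = 900)
Add(Mul(994441, Pow(Function('V')(1766), -1)), Mul(3937922, Pow(Function('K')(-1939, -542), -1))) = Add(Mul(994441, Pow(900, -1)), Mul(3937922, Pow(Add(Mul(224, -542), Mul(602, -1939)), -1))) = Add(Mul(994441, Rational(1, 900)), Mul(3937922, Pow(Add(-121408, -1167278), -1))) = Add(Rational(994441, 900), Mul(3937922, Pow(-1288686, -1))) = Add(Rational(994441, 900), Mul(3937922, Rational(-1, 1288686))) = Add(Rational(994441, 900), Rational(-1968961, 644343)) = Rational(212996344121, 193302900)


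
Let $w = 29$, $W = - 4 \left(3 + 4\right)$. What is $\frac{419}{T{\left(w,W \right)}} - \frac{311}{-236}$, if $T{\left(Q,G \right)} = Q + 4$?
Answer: $\frac{109147}{7788} \approx 14.015$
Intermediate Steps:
$W = -28$ ($W = \left(-4\right) 7 = -28$)
$T{\left(Q,G \right)} = 4 + Q$
$\frac{419}{T{\left(w,W \right)}} - \frac{311}{-236} = \frac{419}{4 + 29} - \frac{311}{-236} = \frac{419}{33} - - \frac{311}{236} = 419 \cdot \frac{1}{33} + \frac{311}{236} = \frac{419}{33} + \frac{311}{236} = \frac{109147}{7788}$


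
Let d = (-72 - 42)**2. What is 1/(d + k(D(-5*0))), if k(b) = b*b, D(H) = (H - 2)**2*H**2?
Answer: 1/12996 ≈ 7.6947e-5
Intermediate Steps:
D(H) = H**2*(-2 + H)**2 (D(H) = (-2 + H)**2*H**2 = H**2*(-2 + H)**2)
d = 12996 (d = (-114)**2 = 12996)
k(b) = b**2
1/(d + k(D(-5*0))) = 1/(12996 + ((-5*0)**2*(-2 - 5*0)**2)**2) = 1/(12996 + (0**2*(-2 + 0)**2)**2) = 1/(12996 + (0*(-2)**2)**2) = 1/(12996 + (0*4)**2) = 1/(12996 + 0**2) = 1/(12996 + 0) = 1/12996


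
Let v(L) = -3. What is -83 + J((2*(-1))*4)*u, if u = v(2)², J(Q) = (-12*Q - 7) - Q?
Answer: 790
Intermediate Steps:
J(Q) = -7 - 13*Q (J(Q) = (-7 - 12*Q) - Q = -7 - 13*Q)
u = 9 (u = (-3)² = 9)
-83 + J((2*(-1))*4)*u = -83 + (-7 - 13*2*(-1)*4)*9 = -83 + (-7 - (-26)*4)*9 = -83 + (-7 - 13*(-8))*9 = -83 + (-7 + 104)*9 = -83 + 97*9 = -83 + 873 = 790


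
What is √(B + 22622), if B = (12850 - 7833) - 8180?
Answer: √19459 ≈ 139.50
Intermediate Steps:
B = -3163 (B = 5017 - 8180 = -3163)
√(B + 22622) = √(-3163 + 22622) = √19459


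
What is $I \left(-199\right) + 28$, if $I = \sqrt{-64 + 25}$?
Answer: $28 - 199 i \sqrt{39} \approx 28.0 - 1242.8 i$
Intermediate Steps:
$I = i \sqrt{39}$ ($I = \sqrt{-39} = i \sqrt{39} \approx 6.245 i$)
$I \left(-199\right) + 28 = i \sqrt{39} \left(-199\right) + 28 = - 199 i \sqrt{39} + 28 = 28 - 199 i \sqrt{39}$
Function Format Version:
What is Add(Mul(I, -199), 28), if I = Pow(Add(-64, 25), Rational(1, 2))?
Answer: Add(28, Mul(-199, I, Pow(39, Rational(1, 2)))) ≈ Add(28.000, Mul(-1242.8, I))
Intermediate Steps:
I = Mul(I, Pow(39, Rational(1, 2))) (I = Pow(-39, Rational(1, 2)) = Mul(I, Pow(39, Rational(1, 2))) ≈ Mul(6.2450, I))
Add(Mul(I, -199), 28) = Add(Mul(Mul(I, Pow(39, Rational(1, 2))), -199), 28) = Add(Mul(-199, I, Pow(39, Rational(1, 2))), 28) = Add(28, Mul(-199, I, Pow(39, Rational(1, 2))))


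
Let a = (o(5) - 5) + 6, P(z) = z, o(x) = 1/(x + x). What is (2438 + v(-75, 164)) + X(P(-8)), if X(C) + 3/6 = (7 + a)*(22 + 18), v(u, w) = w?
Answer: 5851/2 ≈ 2925.5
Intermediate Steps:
o(x) = 1/(2*x)
a = 11/10 (a = ((½)/5 - 5) + 6 = ((½)*(⅕) - 5) + 6 = (⅒ - 5) + 6 = -49/10 + 6 = 11/10 ≈ 1.1000)
X(C) = 647/2 (X(C) = -½ + (7 + 11/10)*(22 + 18) = -½ + (81/10)*40 = -½ + 324 = 647/2)
(2438 + v(-75, 164)) + X(P(-8)) = (2438 + 164) + 647/2 = 2602 + 647/2 = 5851/2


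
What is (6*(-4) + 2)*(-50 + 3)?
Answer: 1034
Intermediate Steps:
(6*(-4) + 2)*(-50 + 3) = (-24 + 2)*(-47) = -22*(-47) = 1034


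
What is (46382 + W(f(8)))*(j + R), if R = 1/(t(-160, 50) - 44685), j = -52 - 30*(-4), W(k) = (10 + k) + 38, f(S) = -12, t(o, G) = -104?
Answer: 141373028118/44789 ≈ 3.1564e+6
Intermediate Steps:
W(k) = 48 + k
j = 68 (j = -52 + 120 = 68)
R = -1/44789 (R = 1/(-104 - 44685) = 1/(-44789) = -1/44789 ≈ -2.2327e-5)
(46382 + W(f(8)))*(j + R) = (46382 + (48 - 12))*(68 - 1/44789) = (46382 + 36)*(3045651/44789) = 46418*(3045651/44789) = 141373028118/44789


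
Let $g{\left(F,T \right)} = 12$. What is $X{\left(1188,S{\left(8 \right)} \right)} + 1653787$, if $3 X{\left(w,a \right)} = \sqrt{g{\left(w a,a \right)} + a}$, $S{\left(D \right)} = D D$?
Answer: $1653787 + \frac{2 \sqrt{19}}{3} \approx 1.6538 \cdot 10^{6}$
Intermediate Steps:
$S{\left(D \right)} = D^{2}$
$X{\left(w,a \right)} = \frac{\sqrt{12 + a}}{3}$
$X{\left(1188,S{\left(8 \right)} \right)} + 1653787 = \frac{\sqrt{12 + 8^{2}}}{3} + 1653787 = \frac{\sqrt{12 + 64}}{3} + 1653787 = \frac{\sqrt{76}}{3} + 1653787 = \frac{2 \sqrt{19}}{3} + 1653787 = 1653787 + \frac{2 \sqrt{19}}{3}$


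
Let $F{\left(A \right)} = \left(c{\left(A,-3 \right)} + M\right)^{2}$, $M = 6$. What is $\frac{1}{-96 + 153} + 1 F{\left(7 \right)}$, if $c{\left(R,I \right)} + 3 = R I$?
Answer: $\frac{18469}{57} \approx 324.02$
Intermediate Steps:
$c{\left(R,I \right)} = -3 + I R$ ($c{\left(R,I \right)} = -3 + R I = -3 + I R$)
$F{\left(A \right)} = \left(3 - 3 A\right)^{2}$ ($F{\left(A \right)} = \left(\left(-3 - 3 A\right) + 6\right)^{2} = \left(3 - 3 A\right)^{2}$)
$\frac{1}{-96 + 153} + 1 F{\left(7 \right)} = \frac{1}{-96 + 153} + 1 \cdot 9 \left(-1 + 7\right)^{2} = \frac{1}{57} + 1 \cdot 9 \cdot 6^{2} = \frac{1}{57} + 1 \cdot 9 \cdot 36 = \frac{1}{57} + 1 \cdot 324 = \frac{1}{57} + 324 = \frac{18469}{57}$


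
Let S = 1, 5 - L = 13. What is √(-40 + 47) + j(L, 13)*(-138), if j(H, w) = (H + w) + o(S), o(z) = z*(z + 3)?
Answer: -1242 + √7 ≈ -1239.4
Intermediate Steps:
L = -8 (L = 5 - 1*13 = 5 - 13 = -8)
o(z) = z*(3 + z)
j(H, w) = 4 + H + w (j(H, w) = (H + w) + 1*(3 + 1) = (H + w) + 1*4 = (H + w) + 4 = 4 + H + w)
√(-40 + 47) + j(L, 13)*(-138) = √(-40 + 47) + (4 - 8 + 13)*(-138) = √7 + 9*(-138) = √7 - 1242 = -1242 + √7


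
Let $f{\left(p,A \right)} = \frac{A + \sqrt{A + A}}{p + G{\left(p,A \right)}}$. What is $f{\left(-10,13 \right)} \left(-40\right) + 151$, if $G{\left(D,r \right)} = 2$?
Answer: $216 + 5 \sqrt{26} \approx 241.5$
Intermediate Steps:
$f{\left(p,A \right)} = \frac{A + \sqrt{2} \sqrt{A}}{2 + p}$ ($f{\left(p,A \right)} = \frac{A + \sqrt{A + A}}{p + 2} = \frac{A + \sqrt{2 A}}{2 + p} = \frac{A + \sqrt{2} \sqrt{A}}{2 + p}$)
$f{\left(-10,13 \right)} \left(-40\right) + 151 = \frac{13 + \sqrt{2} \sqrt{13}}{2 - 10} \left(-40\right) + 151 = \frac{13 + \sqrt{26}}{-8} \left(-40\right) + 151 = - \frac{13 + \sqrt{26}}{8} \left(-40\right) + 151 = \left(- \frac{13}{8} - \frac{\sqrt{26}}{8}\right) \left(-40\right) + 151 = \left(65 + 5 \sqrt{26}\right) + 151 = 216 + 5 \sqrt{26}$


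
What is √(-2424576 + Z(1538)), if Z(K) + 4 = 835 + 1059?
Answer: I*√2422686 ≈ 1556.5*I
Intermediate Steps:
Z(K) = 1890 (Z(K) = -4 + (835 + 1059) = -4 + 1894 = 1890)
√(-2424576 + Z(1538)) = √(-2424576 + 1890) = √(-2422686) = I*√2422686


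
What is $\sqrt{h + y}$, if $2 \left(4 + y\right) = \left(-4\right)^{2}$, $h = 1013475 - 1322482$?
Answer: $i \sqrt{309003} \approx 555.88 i$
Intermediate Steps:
$h = -309007$
$y = 4$ ($y = -4 + \frac{\left(-4\right)^{2}}{2} = -4 + \frac{1}{2} \cdot 16 = -4 + 8 = 4$)
$\sqrt{h + y} = \sqrt{-309007 + 4} = \sqrt{-309003} = i \sqrt{309003}$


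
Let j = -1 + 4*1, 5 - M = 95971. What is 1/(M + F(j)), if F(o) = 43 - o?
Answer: -1/95926 ≈ -1.0425e-5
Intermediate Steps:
M = -95966 (M = 5 - 1*95971 = 5 - 95971 = -95966)
j = 3 (j = -1 + 4 = 3)
1/(M + F(j)) = 1/(-95966 + (43 - 1*3)) = 1/(-95966 + (43 - 3)) = 1/(-95966 + 40) = 1/(-95926) = -1/95926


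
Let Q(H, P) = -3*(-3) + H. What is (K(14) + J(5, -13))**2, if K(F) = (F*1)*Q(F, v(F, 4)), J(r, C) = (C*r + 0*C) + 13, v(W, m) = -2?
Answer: 72900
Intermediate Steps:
Q(H, P) = 9 + H
J(r, C) = 13 + C*r (J(r, C) = (C*r + 0) + 13 = C*r + 13 = 13 + C*r)
K(F) = F*(9 + F) (K(F) = (F*1)*(9 + F) = F*(9 + F))
(K(14) + J(5, -13))**2 = (14*(9 + 14) + (13 - 13*5))**2 = (14*23 + (13 - 65))**2 = (322 - 52)**2 = 270**2 = 72900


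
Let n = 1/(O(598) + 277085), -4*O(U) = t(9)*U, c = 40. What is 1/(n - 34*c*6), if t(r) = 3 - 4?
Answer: -554469/4524467038 ≈ -0.00012255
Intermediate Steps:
t(r) = -1
O(U) = U/4 (O(U) = -(-1)*U/4 = U/4)
n = 2/554469 (n = 1/((1/4)*598 + 277085) = 1/(299/2 + 277085) = 1/(554469/2) = 2/554469 ≈ 3.6071e-6)
1/(n - 34*c*6) = 1/(2/554469 - 34*40*6) = 1/(2/554469 - 1360*6) = 1/(2/554469 - 8160) = 1/(-4524467038/554469) = -554469/4524467038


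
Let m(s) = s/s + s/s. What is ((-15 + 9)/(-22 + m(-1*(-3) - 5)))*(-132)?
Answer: -198/5 ≈ -39.600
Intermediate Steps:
m(s) = 2 (m(s) = 1 + 1 = 2)
((-15 + 9)/(-22 + m(-1*(-3) - 5)))*(-132) = ((-15 + 9)/(-22 + 2))*(-132) = -6/(-20)*(-132) = -6*(-1/20)*(-132) = (3/10)*(-132) = -198/5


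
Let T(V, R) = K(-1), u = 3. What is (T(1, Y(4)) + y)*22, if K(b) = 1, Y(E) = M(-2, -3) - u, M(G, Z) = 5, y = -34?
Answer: -726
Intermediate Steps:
Y(E) = 2 (Y(E) = 5 - 1*3 = 5 - 3 = 2)
T(V, R) = 1
(T(1, Y(4)) + y)*22 = (1 - 34)*22 = -33*22 = -726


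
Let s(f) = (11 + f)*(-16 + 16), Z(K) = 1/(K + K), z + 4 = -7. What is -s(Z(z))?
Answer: 0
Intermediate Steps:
z = -11 (z = -4 - 7 = -11)
Z(K) = 1/(2*K)
s(f) = 0 (s(f) = (11 + f)*0 = 0)
-s(Z(z)) = -1*0 = 0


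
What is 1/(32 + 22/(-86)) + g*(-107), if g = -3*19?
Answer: 8325178/1365 ≈ 6099.0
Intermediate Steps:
g = -57
1/(32 + 22/(-86)) + g*(-107) = 1/(32 + 22/(-86)) - 57*(-107) = 1/(32 + 22*(-1/86)) + 6099 = 1/(32 - 11/43) + 6099 = 1/(1365/43) + 6099 = 43/1365 + 6099 = 8325178/1365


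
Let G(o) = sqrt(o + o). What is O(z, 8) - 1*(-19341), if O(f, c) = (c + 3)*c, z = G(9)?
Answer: 19429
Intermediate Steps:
G(o) = sqrt(2)*sqrt(o) (G(o) = sqrt(2*o) = sqrt(2)*sqrt(o))
z = 3*sqrt(2) (z = sqrt(2)*sqrt(9) = sqrt(2)*3 = 3*sqrt(2) ≈ 4.2426)
O(f, c) = c*(3 + c) (O(f, c) = (3 + c)*c = c*(3 + c))
O(z, 8) - 1*(-19341) = 8*(3 + 8) - 1*(-19341) = 8*11 + 19341 = 88 + 19341 = 19429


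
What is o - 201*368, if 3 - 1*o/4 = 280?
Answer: -75076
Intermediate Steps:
o = -1108 (o = 12 - 4*280 = 12 - 1120 = -1108)
o - 201*368 = -1108 - 201*368 = -1108 - 73968 = -75076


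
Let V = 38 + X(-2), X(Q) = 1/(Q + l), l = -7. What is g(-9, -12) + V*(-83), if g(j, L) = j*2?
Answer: -28465/9 ≈ -3162.8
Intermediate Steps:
g(j, L) = 2*j
X(Q) = 1/(-7 + Q) (X(Q) = 1/(Q - 7) = 1/(-7 + Q))
V = 341/9 (V = 38 + 1/(-7 - 2) = 38 + 1/(-9) = 38 - ⅑ = 341/9 ≈ 37.889)
g(-9, -12) + V*(-83) = 2*(-9) + (341/9)*(-83) = -18 - 28303/9 = -28465/9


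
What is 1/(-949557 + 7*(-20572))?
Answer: -1/1093561 ≈ -9.1444e-7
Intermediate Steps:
1/(-949557 + 7*(-20572)) = 1/(-949557 - 144004) = 1/(-1093561) = -1/1093561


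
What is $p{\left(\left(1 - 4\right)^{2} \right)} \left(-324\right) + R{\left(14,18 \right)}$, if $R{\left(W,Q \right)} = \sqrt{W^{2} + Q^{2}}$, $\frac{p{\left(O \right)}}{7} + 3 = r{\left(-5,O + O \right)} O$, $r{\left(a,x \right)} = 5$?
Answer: $-95256 + 2 \sqrt{130} \approx -95233.0$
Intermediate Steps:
$p{\left(O \right)} = -21 + 35 O$ ($p{\left(O \right)} = -21 + 7 \cdot 5 O = -21 + 35 O$)
$R{\left(W,Q \right)} = \sqrt{Q^{2} + W^{2}}$
$p{\left(\left(1 - 4\right)^{2} \right)} \left(-324\right) + R{\left(14,18 \right)} = \left(-21 + 35 \left(1 - 4\right)^{2}\right) \left(-324\right) + \sqrt{18^{2} + 14^{2}} = \left(-21 + 35 \left(-3\right)^{2}\right) \left(-324\right) + \sqrt{324 + 196} = \left(-21 + 35 \cdot 9\right) \left(-324\right) + \sqrt{520} = \left(-21 + 315\right) \left(-324\right) + 2 \sqrt{130} = 294 \left(-324\right) + 2 \sqrt{130} = -95256 + 2 \sqrt{130}$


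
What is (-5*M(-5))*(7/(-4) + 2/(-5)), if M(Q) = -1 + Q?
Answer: -129/2 ≈ -64.500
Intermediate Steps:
(-5*M(-5))*(7/(-4) + 2/(-5)) = (-5*(-1 - 5))*(7/(-4) + 2/(-5)) = (-5*(-6))*(7*(-¼) + 2*(-⅕)) = 30*(-7/4 - ⅖) = 30*(-43/20) = -129/2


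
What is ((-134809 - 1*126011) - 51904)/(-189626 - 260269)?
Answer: 312724/449895 ≈ 0.69510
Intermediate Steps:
((-134809 - 1*126011) - 51904)/(-189626 - 260269) = ((-134809 - 126011) - 51904)/(-449895) = (-260820 - 51904)*(-1/449895) = -312724*(-1/449895) = 312724/449895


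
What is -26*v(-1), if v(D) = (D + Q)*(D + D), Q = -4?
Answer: -260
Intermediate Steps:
v(D) = 2*D*(-4 + D) (v(D) = (D - 4)*(D + D) = (-4 + D)*(2*D) = 2*D*(-4 + D))
-26*v(-1) = -52*(-1)*(-4 - 1) = -52*(-1)*(-5) = -26*10 = -260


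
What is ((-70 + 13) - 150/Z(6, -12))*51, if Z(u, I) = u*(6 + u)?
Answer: -12053/4 ≈ -3013.3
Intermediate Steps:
((-70 + 13) - 150/Z(6, -12))*51 = ((-70 + 13) - 150*1/(6*(6 + 6)))*51 = (-57 - 150/(6*12))*51 = (-57 - 150/72)*51 = (-57 - 150*1/72)*51 = (-57 - 25/12)*51 = -709/12*51 = -12053/4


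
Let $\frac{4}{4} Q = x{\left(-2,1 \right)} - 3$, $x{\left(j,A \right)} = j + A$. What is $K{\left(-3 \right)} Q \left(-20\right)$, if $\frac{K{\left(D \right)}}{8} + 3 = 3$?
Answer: $0$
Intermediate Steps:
$x{\left(j,A \right)} = A + j$
$K{\left(D \right)} = 0$ ($K{\left(D \right)} = -24 + 8 \cdot 3 = -24 + 24 = 0$)
$Q = -4$ ($Q = \left(1 - 2\right) - 3 = -1 - 3 = -4$)
$K{\left(-3 \right)} Q \left(-20\right) = 0 \left(-4\right) \left(-20\right) = 0 \left(-20\right) = 0$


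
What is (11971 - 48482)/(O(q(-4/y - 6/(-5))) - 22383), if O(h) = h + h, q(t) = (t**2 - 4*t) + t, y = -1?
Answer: 912775/559003 ≈ 1.6329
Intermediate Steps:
q(t) = t**2 - 3*t
O(h) = 2*h
(11971 - 48482)/(O(q(-4/y - 6/(-5))) - 22383) = (11971 - 48482)/(2*((-4/(-1) - 6/(-5))*(-3 + (-4/(-1) - 6/(-5)))) - 22383) = -36511/(2*((-4*(-1) - 6*(-1/5))*(-3 + (-4*(-1) - 6*(-1/5)))) - 22383) = -36511/(2*((4 + 6/5)*(-3 + (4 + 6/5))) - 22383) = -36511/(2*(26*(-3 + 26/5)/5) - 22383) = -36511/(2*((26/5)*(11/5)) - 22383) = -36511/(2*(286/25) - 22383) = -36511/(572/25 - 22383) = -36511/(-559003/25) = -36511*(-25/559003) = 912775/559003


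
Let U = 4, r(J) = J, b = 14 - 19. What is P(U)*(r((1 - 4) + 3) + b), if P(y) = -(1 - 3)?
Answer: -10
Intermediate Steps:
b = -5
P(y) = 2 (P(y) = -1*(-2) = 2)
P(U)*(r((1 - 4) + 3) + b) = 2*(((1 - 4) + 3) - 5) = 2*((-3 + 3) - 5) = 2*(0 - 5) = 2*(-5) = -10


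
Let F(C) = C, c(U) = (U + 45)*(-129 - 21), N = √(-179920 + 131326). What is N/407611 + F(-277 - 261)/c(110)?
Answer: 269/11625 + I*√48594/407611 ≈ 0.02314 + 0.00054081*I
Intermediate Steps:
N = I*√48594 (N = √(-48594) = I*√48594 ≈ 220.44*I)
c(U) = -6750 - 150*U (c(U) = (45 + U)*(-150) = -6750 - 150*U)
N/407611 + F(-277 - 261)/c(110) = (I*√48594)/407611 + (-277 - 261)/(-6750 - 150*110) = (I*√48594)*(1/407611) - 538/(-6750 - 16500) = I*√48594/407611 - 538/(-23250) = I*√48594/407611 - 538*(-1/23250) = I*√48594/407611 + 269/11625 = 269/11625 + I*√48594/407611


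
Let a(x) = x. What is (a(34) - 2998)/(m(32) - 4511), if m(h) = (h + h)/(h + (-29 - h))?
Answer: 85956/130883 ≈ 0.65674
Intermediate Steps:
m(h) = -2*h/29 (m(h) = (2*h)/(-29) = (2*h)*(-1/29) = -2*h/29)
(a(34) - 2998)/(m(32) - 4511) = (34 - 2998)/(-2/29*32 - 4511) = -2964/(-64/29 - 4511) = -2964/(-130883/29) = -2964*(-29/130883) = 85956/130883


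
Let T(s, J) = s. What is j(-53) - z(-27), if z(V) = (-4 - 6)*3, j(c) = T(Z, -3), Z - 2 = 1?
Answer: 33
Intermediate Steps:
Z = 3 (Z = 2 + 1 = 3)
j(c) = 3
z(V) = -30 (z(V) = -10*3 = -30)
j(-53) - z(-27) = 3 - 1*(-30) = 3 + 30 = 33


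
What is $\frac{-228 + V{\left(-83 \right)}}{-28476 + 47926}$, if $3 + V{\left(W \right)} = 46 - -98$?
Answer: $- \frac{87}{19450} \approx -0.004473$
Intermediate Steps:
$V{\left(W \right)} = 141$ ($V{\left(W \right)} = -3 + \left(46 - -98\right) = -3 + \left(46 + 98\right) = -3 + 144 = 141$)
$\frac{-228 + V{\left(-83 \right)}}{-28476 + 47926} = \frac{-228 + 141}{-28476 + 47926} = - \frac{87}{19450}$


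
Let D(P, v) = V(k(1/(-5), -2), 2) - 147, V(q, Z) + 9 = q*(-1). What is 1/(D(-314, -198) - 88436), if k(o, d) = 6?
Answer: -1/88598 ≈ -1.1287e-5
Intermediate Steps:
V(q, Z) = -9 - q (V(q, Z) = -9 + q*(-1) = -9 - q)
D(P, v) = -162 (D(P, v) = (-9 - 1*6) - 147 = (-9 - 6) - 147 = -15 - 147 = -162)
1/(D(-314, -198) - 88436) = 1/(-162 - 88436) = 1/(-88598) = -1/88598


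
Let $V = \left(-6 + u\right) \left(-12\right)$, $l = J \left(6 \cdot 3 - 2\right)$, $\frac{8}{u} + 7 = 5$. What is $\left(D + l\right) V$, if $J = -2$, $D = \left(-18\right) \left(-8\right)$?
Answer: $13440$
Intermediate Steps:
$u = -4$ ($u = \frac{8}{-7 + 5} = \frac{8}{-2} = 8 \left(- \frac{1}{2}\right) = -4$)
$D = 144$
$l = -32$ ($l = - 2 \left(6 \cdot 3 - 2\right) = - 2 \left(18 - 2\right) = \left(-2\right) 16 = -32$)
$V = 120$ ($V = \left(-6 - 4\right) \left(-12\right) = \left(-10\right) \left(-12\right) = 120$)
$\left(D + l\right) V = \left(144 - 32\right) 120 = 112 \cdot 120 = 13440$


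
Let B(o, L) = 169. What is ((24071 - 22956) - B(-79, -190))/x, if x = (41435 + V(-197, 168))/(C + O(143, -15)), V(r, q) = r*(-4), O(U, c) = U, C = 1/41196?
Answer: 2786456717/869709354 ≈ 3.2039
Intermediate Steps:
C = 1/41196 ≈ 2.4274e-5
V(r, q) = -4*r
x = 1739418708/5891029 (x = (41435 - 4*(-197))/(1/41196 + 143) = (41435 + 788)/(5891029/41196) = 42223*(41196/5891029) = 1739418708/5891029 ≈ 295.27)
((24071 - 22956) - B(-79, -190))/x = ((24071 - 22956) - 1*169)/(1739418708/5891029) = (1115 - 169)*(5891029/1739418708) = 946*(5891029/1739418708) = 2786456717/869709354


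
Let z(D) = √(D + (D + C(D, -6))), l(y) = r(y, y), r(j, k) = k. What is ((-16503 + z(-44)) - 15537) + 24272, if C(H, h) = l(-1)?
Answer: -7768 + I*√89 ≈ -7768.0 + 9.434*I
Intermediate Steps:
l(y) = y
C(H, h) = -1
z(D) = √(-1 + 2*D) (z(D) = √(D + (D - 1)) = √(D + (-1 + D)) = √(-1 + 2*D))
((-16503 + z(-44)) - 15537) + 24272 = ((-16503 + √(-1 + 2*(-44))) - 15537) + 24272 = ((-16503 + √(-1 - 88)) - 15537) + 24272 = ((-16503 + √(-89)) - 15537) + 24272 = ((-16503 + I*√89) - 15537) + 24272 = (-32040 + I*√89) + 24272 = -7768 + I*√89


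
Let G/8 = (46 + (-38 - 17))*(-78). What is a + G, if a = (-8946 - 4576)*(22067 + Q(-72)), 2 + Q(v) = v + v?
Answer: -296410146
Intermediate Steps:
Q(v) = -2 + 2*v (Q(v) = -2 + (v + v) = -2 + 2*v)
G = 5616 (G = 8*((46 + (-38 - 17))*(-78)) = 8*((46 - 55)*(-78)) = 8*(-9*(-78)) = 8*702 = 5616)
a = -296415762 (a = (-8946 - 4576)*(22067 + (-2 + 2*(-72))) = -13522*(22067 + (-2 - 144)) = -13522*(22067 - 146) = -13522*21921 = -296415762)
a + G = -296415762 + 5616 = -296410146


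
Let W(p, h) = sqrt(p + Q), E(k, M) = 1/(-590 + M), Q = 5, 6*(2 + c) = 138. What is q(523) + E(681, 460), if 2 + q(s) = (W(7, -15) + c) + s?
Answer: 70459/130 + 2*sqrt(3) ≈ 545.46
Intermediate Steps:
c = 21 (c = -2 + (1/6)*138 = -2 + 23 = 21)
W(p, h) = sqrt(5 + p) (W(p, h) = sqrt(p + 5) = sqrt(5 + p))
q(s) = 19 + s + 2*sqrt(3) (q(s) = -2 + ((sqrt(5 + 7) + 21) + s) = -2 + ((sqrt(12) + 21) + s) = -2 + ((2*sqrt(3) + 21) + s) = -2 + ((21 + 2*sqrt(3)) + s) = -2 + (21 + s + 2*sqrt(3)) = 19 + s + 2*sqrt(3))
q(523) + E(681, 460) = (19 + 523 + 2*sqrt(3)) + 1/(-590 + 460) = (542 + 2*sqrt(3)) + 1/(-130) = (542 + 2*sqrt(3)) - 1/130 = 70459/130 + 2*sqrt(3)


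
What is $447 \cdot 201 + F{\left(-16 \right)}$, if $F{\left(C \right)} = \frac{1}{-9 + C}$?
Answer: $\frac{2246174}{25} \approx 89847.0$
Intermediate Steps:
$447 \cdot 201 + F{\left(-16 \right)} = 447 \cdot 201 + \frac{1}{-9 - 16} = 89847 + \frac{1}{-25} = 89847 - \frac{1}{25} = \frac{2246174}{25}$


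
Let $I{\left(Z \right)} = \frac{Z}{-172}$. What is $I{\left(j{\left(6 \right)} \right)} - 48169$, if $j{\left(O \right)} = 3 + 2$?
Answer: $- \frac{8285073}{172} \approx -48169.0$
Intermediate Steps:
$j{\left(O \right)} = 5$
$I{\left(Z \right)} = - \frac{Z}{172}$ ($I{\left(Z \right)} = Z \left(- \frac{1}{172}\right) = - \frac{Z}{172}$)
$I{\left(j{\left(6 \right)} \right)} - 48169 = \left(- \frac{1}{172}\right) 5 - 48169 = - \frac{5}{172} - 48169 = - \frac{8285073}{172}$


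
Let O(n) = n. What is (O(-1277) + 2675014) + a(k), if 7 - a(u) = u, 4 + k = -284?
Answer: 2674032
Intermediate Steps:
k = -288 (k = -4 - 284 = -288)
a(u) = 7 - u
(O(-1277) + 2675014) + a(k) = (-1277 + 2675014) + (7 - 1*(-288)) = 2673737 + (7 + 288) = 2673737 + 295 = 2674032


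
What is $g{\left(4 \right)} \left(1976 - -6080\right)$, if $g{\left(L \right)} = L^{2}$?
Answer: $128896$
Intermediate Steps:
$g{\left(4 \right)} \left(1976 - -6080\right) = 4^{2} \left(1976 - -6080\right) = 16 \left(1976 + 6080\right) = 16 \cdot 8056 = 128896$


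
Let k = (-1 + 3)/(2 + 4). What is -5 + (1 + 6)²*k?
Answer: 34/3 ≈ 11.333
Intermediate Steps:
k = ⅓ (k = 2/6 = 2*(⅙) = ⅓ ≈ 0.33333)
-5 + (1 + 6)²*k = -5 + (1 + 6)²*(⅓) = -5 + 7²*(⅓) = -5 + 49*(⅓) = -5 + 49/3 = 34/3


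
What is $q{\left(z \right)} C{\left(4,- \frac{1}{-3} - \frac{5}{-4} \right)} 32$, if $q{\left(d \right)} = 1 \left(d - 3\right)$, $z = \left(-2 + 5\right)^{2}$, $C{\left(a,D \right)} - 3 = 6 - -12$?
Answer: $4032$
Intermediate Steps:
$C{\left(a,D \right)} = 21$ ($C{\left(a,D \right)} = 3 + \left(6 - -12\right) = 3 + \left(6 + 12\right) = 3 + 18 = 21$)
$z = 9$ ($z = 3^{2} = 9$)
$q{\left(d \right)} = -3 + d$ ($q{\left(d \right)} = 1 \left(-3 + d\right) = -3 + d$)
$q{\left(z \right)} C{\left(4,- \frac{1}{-3} - \frac{5}{-4} \right)} 32 = \left(-3 + 9\right) 21 \cdot 32 = 6 \cdot 21 \cdot 32 = 126 \cdot 32 = 4032$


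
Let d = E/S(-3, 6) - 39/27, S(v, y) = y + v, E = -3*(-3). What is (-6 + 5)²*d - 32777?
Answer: -294979/9 ≈ -32775.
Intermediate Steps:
E = 9
S(v, y) = v + y
d = 14/9 (d = 9/(-3 + 6) - 39/27 = 9/3 - 39*1/27 = 9*(⅓) - 13/9 = 3 - 13/9 = 14/9 ≈ 1.5556)
(-6 + 5)²*d - 32777 = (-6 + 5)²*(14/9) - 32777 = (-1)²*(14/9) - 32777 = 1*(14/9) - 32777 = 14/9 - 32777 = -294979/9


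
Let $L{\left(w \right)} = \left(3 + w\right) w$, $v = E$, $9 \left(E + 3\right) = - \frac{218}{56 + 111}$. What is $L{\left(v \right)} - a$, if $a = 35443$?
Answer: $- \frac{80065025501}{2259009} \approx -35443.0$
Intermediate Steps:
$E = - \frac{4727}{1503}$ ($E = -3 + \frac{\left(-218\right) \frac{1}{56 + 111}}{9} = -3 + \frac{\left(-218\right) \frac{1}{167}}{9} = -3 + \frac{1}{9} \left(- \frac{218}{167}\right) = -3 - \frac{218}{1503} = - \frac{4727}{1503} \approx -3.145$)
$v = - \frac{4727}{1503} \approx -3.145$
$L{\left(w \right)} = w \left(3 + w\right)$
$L{\left(v \right)} - a = - \frac{4727 \left(3 - \frac{4727}{1503}\right)}{1503} - 35443 = \left(- \frac{4727}{1503}\right) \left(- \frac{218}{1503}\right) - 35443 = \frac{1030486}{2259009} - 35443 = - \frac{80065025501}{2259009}$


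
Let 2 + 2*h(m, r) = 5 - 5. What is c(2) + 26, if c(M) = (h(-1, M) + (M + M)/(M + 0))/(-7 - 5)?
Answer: 311/12 ≈ 25.917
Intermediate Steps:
h(m, r) = -1 (h(m, r) = -1 + (5 - 5)/2 = -1 + (1/2)*0 = -1 + 0 = -1)
c(M) = -1/12 (c(M) = (-1 + (M + M)/(M + 0))/(-7 - 5) = (-1 + (2*M)/M)/(-12) = (-1 + 2)*(-1/12) = 1*(-1/12) = -1/12)
c(2) + 26 = -1/12 + 26 = 311/12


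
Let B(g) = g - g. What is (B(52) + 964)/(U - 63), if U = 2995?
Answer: 241/733 ≈ 0.32879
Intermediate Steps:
B(g) = 0
(B(52) + 964)/(U - 63) = (0 + 964)/(2995 - 63) = 964/2932 = 964*(1/2932) = 241/733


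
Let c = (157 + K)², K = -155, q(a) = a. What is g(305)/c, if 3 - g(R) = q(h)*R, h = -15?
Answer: 2289/2 ≈ 1144.5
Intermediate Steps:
c = 4 (c = (157 - 155)² = 2² = 4)
g(R) = 3 + 15*R (g(R) = 3 - (-15)*R = 3 + 15*R)
g(305)/c = (3 + 15*305)/4 = (3 + 4575)*(¼) = 4578*(¼) = 2289/2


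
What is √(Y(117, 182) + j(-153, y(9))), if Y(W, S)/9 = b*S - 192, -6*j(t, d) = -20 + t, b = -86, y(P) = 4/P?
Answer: I*√5132418/6 ≈ 377.58*I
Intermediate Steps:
j(t, d) = 10/3 - t/6 (j(t, d) = -(-20 + t)/6 = 10/3 - t/6)
Y(W, S) = -1728 - 774*S (Y(W, S) = 9*(-86*S - 192) = 9*(-192 - 86*S) = -1728 - 774*S)
√(Y(117, 182) + j(-153, y(9))) = √((-1728 - 774*182) + (10/3 - ⅙*(-153))) = √((-1728 - 140868) + (10/3 + 51/2)) = √(-142596 + 173/6) = √(-855403/6) = I*√5132418/6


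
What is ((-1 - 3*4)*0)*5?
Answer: 0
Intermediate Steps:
((-1 - 3*4)*0)*5 = ((-1 - 12)*0)*5 = -13*0*5 = 0*5 = 0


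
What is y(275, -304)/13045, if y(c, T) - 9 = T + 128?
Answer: -167/13045 ≈ -0.012802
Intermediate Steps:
y(c, T) = 137 + T (y(c, T) = 9 + (T + 128) = 9 + (128 + T) = 137 + T)
y(275, -304)/13045 = (137 - 304)/13045 = -167*1/13045 = -167/13045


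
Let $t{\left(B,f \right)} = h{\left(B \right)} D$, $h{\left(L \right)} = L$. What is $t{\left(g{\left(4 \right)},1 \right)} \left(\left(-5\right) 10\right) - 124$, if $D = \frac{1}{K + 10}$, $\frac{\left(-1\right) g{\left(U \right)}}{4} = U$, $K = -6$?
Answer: $76$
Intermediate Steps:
$g{\left(U \right)} = - 4 U$
$D = \frac{1}{4}$ ($D = \frac{1}{-6 + 10} = \frac{1}{4} \approx 0.25$)
$t{\left(B,f \right)} = \frac{B}{4}$ ($t{\left(B,f \right)} = B \frac{1}{4} = \frac{B}{4}$)
$t{\left(g{\left(4 \right)},1 \right)} \left(\left(-5\right) 10\right) - 124 = \frac{\left(-4\right) 4}{4} \left(\left(-5\right) 10\right) - 124 = \frac{1}{4} \left(-16\right) \left(-50\right) - 124 = \left(-4\right) \left(-50\right) - 124 = 200 - 124 = 76$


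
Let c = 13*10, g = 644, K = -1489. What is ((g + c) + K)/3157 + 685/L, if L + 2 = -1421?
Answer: -289090/408401 ≈ -0.70786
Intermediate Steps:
c = 130
L = -1423 (L = -2 - 1421 = -1423)
((g + c) + K)/3157 + 685/L = ((644 + 130) - 1489)/3157 + 685/(-1423) = (774 - 1489)*(1/3157) + 685*(-1/1423) = -715*1/3157 - 685/1423 = -65/287 - 685/1423 = -289090/408401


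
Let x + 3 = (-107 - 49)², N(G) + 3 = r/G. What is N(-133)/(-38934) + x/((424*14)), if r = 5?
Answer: 9000291005/2195566128 ≈ 4.0993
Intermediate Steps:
N(G) = -3 + 5/G
x = 24333 (x = -3 + (-107 - 49)² = -3 + (-156)² = -3 + 24336 = 24333)
N(-133)/(-38934) + x/((424*14)) = (-3 + 5/(-133))/(-38934) + 24333/((424*14)) = (-3 + 5*(-1/133))*(-1/38934) + 24333/5936 = (-3 - 5/133)*(-1/38934) + 24333*(1/5936) = -404/133*(-1/38934) + 24333/5936 = 202/2589111 + 24333/5936 = 9000291005/2195566128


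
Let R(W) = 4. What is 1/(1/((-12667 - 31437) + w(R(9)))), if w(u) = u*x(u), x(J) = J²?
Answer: -44040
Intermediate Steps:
w(u) = u³ (w(u) = u*u² = u³)
1/(1/((-12667 - 31437) + w(R(9)))) = 1/(1/((-12667 - 31437) + 4³)) = 1/(1/(-44104 + 64)) = 1/(1/(-44040)) = 1/(-1/44040) = -44040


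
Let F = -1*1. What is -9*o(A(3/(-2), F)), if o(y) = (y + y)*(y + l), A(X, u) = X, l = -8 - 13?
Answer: -1215/2 ≈ -607.50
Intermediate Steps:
l = -21
F = -1
o(y) = 2*y*(-21 + y) (o(y) = (y + y)*(y - 21) = (2*y)*(-21 + y) = 2*y*(-21 + y))
-9*o(A(3/(-2), F)) = -18*3/(-2)*(-21 + 3/(-2)) = -18*3*(-½)*(-21 + 3*(-½)) = -18*(-3)*(-21 - 3/2)/2 = -18*(-3)*(-45)/(2*2) = -9*135/2 = -1215/2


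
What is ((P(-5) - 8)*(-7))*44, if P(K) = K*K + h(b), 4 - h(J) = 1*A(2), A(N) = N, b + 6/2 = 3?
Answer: -5852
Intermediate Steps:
b = 0 (b = -3 + 3 = 0)
h(J) = 2 (h(J) = 4 - 2 = 2)
P(K) = 2 + K² (P(K) = K*K + 2 = K² + 2 = 2 + K²)
((P(-5) - 8)*(-7))*44 = (((2 + (-5)²) - 8)*(-7))*44 = (((2 + 25) - 8)*(-7))*44 = ((27 - 8)*(-7))*44 = (19*(-7))*44 = -133*44 = -5852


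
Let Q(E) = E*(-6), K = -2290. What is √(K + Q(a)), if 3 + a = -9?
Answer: I*√2218 ≈ 47.096*I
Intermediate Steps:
a = -12 (a = -3 - 9 = -12)
Q(E) = -6*E
√(K + Q(a)) = √(-2290 - 6*(-12)) = √(-2290 + 72) = √(-2218) = I*√2218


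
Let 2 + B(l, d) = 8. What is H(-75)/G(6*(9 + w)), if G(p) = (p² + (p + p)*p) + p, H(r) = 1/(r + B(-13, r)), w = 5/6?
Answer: -1/724638 ≈ -1.3800e-6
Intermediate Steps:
w = ⅚ (w = 5*(⅙) = ⅚ ≈ 0.83333)
B(l, d) = 6 (B(l, d) = -2 + 8 = 6)
H(r) = 1/(6 + r) (H(r) = 1/(r + 6) = 1/(6 + r))
G(p) = p + 3*p² (G(p) = (p² + (2*p)*p) + p = (p² + 2*p²) + p = 3*p² + p = p + 3*p²)
H(-75)/G(6*(9 + w)) = 1/((6 - 75)*(((6*(9 + ⅚))*(1 + 3*(6*(9 + ⅚)))))) = 1/((-69)*(((6*(59/6))*(1 + 3*(6*(59/6)))))) = -1/(59*(1 + 3*59))/69 = -1/(59*(1 + 177))/69 = -1/(69*(59*178)) = -1/69/10502 = -1/69*1/10502 = -1/724638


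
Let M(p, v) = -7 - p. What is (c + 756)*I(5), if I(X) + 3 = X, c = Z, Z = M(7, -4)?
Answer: 1484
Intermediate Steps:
Z = -14 (Z = -7 - 1*7 = -7 - 7 = -14)
c = -14
I(X) = -3 + X
(c + 756)*I(5) = (-14 + 756)*(-3 + 5) = 742*2 = 1484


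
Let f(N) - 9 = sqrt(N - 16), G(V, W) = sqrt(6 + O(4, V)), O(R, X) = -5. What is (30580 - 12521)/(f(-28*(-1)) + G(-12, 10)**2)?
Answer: 90295/44 - 18059*sqrt(3)/44 ≈ 1341.3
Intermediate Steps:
G(V, W) = 1 (G(V, W) = sqrt(6 - 5) = sqrt(1) = 1)
f(N) = 9 + sqrt(-16 + N) (f(N) = 9 + sqrt(N - 16) = 9 + sqrt(-16 + N))
(30580 - 12521)/(f(-28*(-1)) + G(-12, 10)**2) = (30580 - 12521)/((9 + sqrt(-16 - 28*(-1))) + 1**2) = 18059/((9 + sqrt(-16 + 28)) + 1) = 18059/((9 + sqrt(12)) + 1) = 18059/((9 + 2*sqrt(3)) + 1) = 18059/(10 + 2*sqrt(3))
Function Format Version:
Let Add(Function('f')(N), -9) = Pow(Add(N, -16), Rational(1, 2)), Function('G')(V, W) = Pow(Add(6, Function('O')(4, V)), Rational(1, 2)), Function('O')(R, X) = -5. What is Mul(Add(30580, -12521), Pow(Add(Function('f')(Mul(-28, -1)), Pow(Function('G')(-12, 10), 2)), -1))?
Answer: Add(Rational(90295, 44), Mul(Rational(-18059, 44), Pow(3, Rational(1, 2)))) ≈ 1341.3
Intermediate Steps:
Function('G')(V, W) = 1 (Function('G')(V, W) = Pow(Add(6, -5), Rational(1, 2)) = Pow(1, Rational(1, 2)) = 1)
Function('f')(N) = Add(9, Pow(Add(-16, N), Rational(1, 2))) (Function('f')(N) = Add(9, Pow(Add(N, -16), Rational(1, 2))) = Add(9, Pow(Add(-16, N), Rational(1, 2))))
Mul(Add(30580, -12521), Pow(Add(Function('f')(Mul(-28, -1)), Pow(Function('G')(-12, 10), 2)), -1)) = Mul(Add(30580, -12521), Pow(Add(Add(9, Pow(Add(-16, Mul(-28, -1)), Rational(1, 2))), Pow(1, 2)), -1)) = Mul(18059, Pow(Add(Add(9, Pow(Add(-16, 28), Rational(1, 2))), 1), -1)) = Mul(18059, Pow(Add(Add(9, Pow(12, Rational(1, 2))), 1), -1)) = Mul(18059, Pow(Add(Add(9, Mul(2, Pow(3, Rational(1, 2)))), 1), -1)) = Mul(18059, Pow(Add(10, Mul(2, Pow(3, Rational(1, 2)))), -1))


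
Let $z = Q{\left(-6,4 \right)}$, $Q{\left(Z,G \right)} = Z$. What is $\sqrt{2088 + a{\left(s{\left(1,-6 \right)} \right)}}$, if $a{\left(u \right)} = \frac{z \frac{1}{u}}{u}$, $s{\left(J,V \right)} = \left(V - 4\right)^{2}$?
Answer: $\frac{\sqrt{20879994}}{100} \approx 45.695$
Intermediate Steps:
$z = -6$
$s{\left(J,V \right)} = \left(-4 + V\right)^{2}$
$a{\left(u \right)} = - \frac{6}{u^{2}}$ ($a{\left(u \right)} = \frac{\left(-6\right) \frac{1}{u}}{u} = - \frac{6}{u^{2}}$)
$\sqrt{2088 + a{\left(s{\left(1,-6 \right)} \right)}} = \sqrt{2088 - \frac{6}{\left(-4 - 6\right)^{4}}} = \sqrt{2088 - \frac{6}{10000}} = \sqrt{2088 - \frac{3}{5000}} = \sqrt{\frac{10439997}{5000}} = \frac{\sqrt{20879994}}{100}$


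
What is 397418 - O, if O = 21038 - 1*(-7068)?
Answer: 369312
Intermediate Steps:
O = 28106 (O = 21038 + 7068 = 28106)
397418 - O = 397418 - 1*28106 = 397418 - 28106 = 369312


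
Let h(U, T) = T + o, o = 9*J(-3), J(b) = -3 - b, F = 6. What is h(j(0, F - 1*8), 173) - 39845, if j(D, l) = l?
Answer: -39672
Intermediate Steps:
o = 0 (o = 9*(-3 - 1*(-3)) = 9*(-3 + 3) = 9*0 = 0)
h(U, T) = T (h(U, T) = T + 0 = T)
h(j(0, F - 1*8), 173) - 39845 = 173 - 39845 = -39672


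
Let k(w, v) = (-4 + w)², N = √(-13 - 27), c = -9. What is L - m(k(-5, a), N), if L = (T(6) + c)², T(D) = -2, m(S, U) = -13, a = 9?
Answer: 134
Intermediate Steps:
N = 2*I*√10 (N = √(-40) = 2*I*√10 ≈ 6.3246*I)
L = 121 (L = (-2 - 9)² = (-11)² = 121)
L - m(k(-5, a), N) = 121 - 1*(-13) = 121 + 13 = 134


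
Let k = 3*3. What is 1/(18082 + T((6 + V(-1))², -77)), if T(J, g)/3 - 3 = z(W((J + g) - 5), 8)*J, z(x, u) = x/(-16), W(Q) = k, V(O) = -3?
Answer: 16/289213 ≈ 5.5323e-5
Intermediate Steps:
k = 9
W(Q) = 9
z(x, u) = -x/16 (z(x, u) = x*(-1/16) = -x/16)
T(J, g) = 9 - 27*J/16 (T(J, g) = 9 + 3*((-1/16*9)*J) = 9 + 3*(-9*J/16) = 9 - 27*J/16)
1/(18082 + T((6 + V(-1))², -77)) = 1/(18082 + (9 - 27*(6 - 3)²/16)) = 1/(18082 + (9 - 27/16*3²)) = 1/(18082 + (9 - 27/16*9)) = 1/(18082 + (9 - 243/16)) = 1/(18082 - 99/16) = 1/(289213/16) = 16/289213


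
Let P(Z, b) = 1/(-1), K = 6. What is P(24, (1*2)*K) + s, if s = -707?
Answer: -708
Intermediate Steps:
P(Z, b) = -1
P(24, (1*2)*K) + s = -1 - 707 = -708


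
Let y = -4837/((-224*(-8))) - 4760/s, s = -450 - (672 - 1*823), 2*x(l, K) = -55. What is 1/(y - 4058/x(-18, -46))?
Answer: 4209920/676888409 ≈ 0.0062195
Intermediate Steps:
x(l, K) = -55/2 (x(l, K) = (½)*(-55) = -55/2)
s = -299 (s = -450 - (672 - 823) = -450 - 1*(-151) = -450 + 151 = -299)
y = 1011951/76544 (y = -4837/((-224*(-8))) - 4760/(-299) = -4837/1792 - 4760*(-1/299) = -4837*1/1792 + 4760/299 = -691/256 + 4760/299 = 1011951/76544 ≈ 13.221)
1/(y - 4058/x(-18, -46)) = 1/(1011951/76544 - 4058/(-55/2)) = 1/(1011951/76544 - 4058*(-2/55)) = 1/(1011951/76544 + 8116/55) = 1/(676888409/4209920) = 4209920/676888409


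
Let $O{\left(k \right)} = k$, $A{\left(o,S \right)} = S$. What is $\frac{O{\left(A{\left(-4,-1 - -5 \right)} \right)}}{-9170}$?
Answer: $- \frac{2}{4585} \approx -0.0004362$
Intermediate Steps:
$\frac{O{\left(A{\left(-4,-1 - -5 \right)} \right)}}{-9170} = \frac{-1 - -5}{-9170} = \left(-1 + 5\right) \left(- \frac{1}{9170}\right) = 4 \left(- \frac{1}{9170}\right) = - \frac{2}{4585}$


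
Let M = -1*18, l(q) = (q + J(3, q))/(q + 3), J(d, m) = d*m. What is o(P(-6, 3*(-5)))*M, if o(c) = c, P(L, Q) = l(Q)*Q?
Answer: 1350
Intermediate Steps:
l(q) = 4*q/(3 + q) (l(q) = (q + 3*q)/(q + 3) = (4*q)/(3 + q) = 4*q/(3 + q))
P(L, Q) = 4*Q²/(3 + Q) (P(L, Q) = (4*Q/(3 + Q))*Q = 4*Q²/(3 + Q))
M = -18
o(P(-6, 3*(-5)))*M = (4*(3*(-5))²/(3 + 3*(-5)))*(-18) = (4*(-15)²/(3 - 15))*(-18) = (4*225/(-12))*(-18) = (4*225*(-1/12))*(-18) = -75*(-18) = 1350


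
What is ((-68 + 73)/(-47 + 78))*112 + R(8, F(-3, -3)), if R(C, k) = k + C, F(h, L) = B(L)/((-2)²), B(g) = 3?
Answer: 3325/124 ≈ 26.815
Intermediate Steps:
F(h, L) = ¾ (F(h, L) = 3/((-2)²) = 3/4 = 3*(¼) = ¾)
R(C, k) = C + k
((-68 + 73)/(-47 + 78))*112 + R(8, F(-3, -3)) = ((-68 + 73)/(-47 + 78))*112 + (8 + ¾) = (5/31)*112 + 35/4 = 560/31 + 35/4 = 3325/124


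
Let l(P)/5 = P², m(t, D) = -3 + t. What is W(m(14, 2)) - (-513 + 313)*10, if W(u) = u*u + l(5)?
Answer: 2246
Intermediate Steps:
l(P) = 5*P²
W(u) = 125 + u² (W(u) = u*u + 5*5² = u² + 5*25 = u² + 125 = 125 + u²)
W(m(14, 2)) - (-513 + 313)*10 = (125 + (-3 + 14)²) - (-513 + 313)*10 = (125 + 11²) - (-200)*10 = (125 + 121) - 1*(-2000) = 246 + 2000 = 2246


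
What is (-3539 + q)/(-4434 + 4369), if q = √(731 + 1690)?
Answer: 3539/65 - 3*√269/65 ≈ 53.689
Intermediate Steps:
q = 3*√269 (q = √2421 = 3*√269 ≈ 49.204)
(-3539 + q)/(-4434 + 4369) = (-3539 + 3*√269)/(-4434 + 4369) = (-3539 + 3*√269)/(-65) = (-3539 + 3*√269)*(-1/65) = 3539/65 - 3*√269/65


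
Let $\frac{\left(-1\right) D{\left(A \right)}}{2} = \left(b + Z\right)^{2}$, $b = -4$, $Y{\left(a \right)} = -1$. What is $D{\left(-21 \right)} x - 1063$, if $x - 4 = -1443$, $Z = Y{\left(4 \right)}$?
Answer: $70887$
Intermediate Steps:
$Z = -1$
$x = -1439$ ($x = 4 - 1443 = -1439$)
$D{\left(A \right)} = -50$ ($D{\left(A \right)} = - 2 \left(-4 - 1\right)^{2} = - 2 \left(-5\right)^{2} = \left(-2\right) 25 = -50$)
$D{\left(-21 \right)} x - 1063 = \left(-50\right) \left(-1439\right) - 1063 = 71950 - 1063 = 70887$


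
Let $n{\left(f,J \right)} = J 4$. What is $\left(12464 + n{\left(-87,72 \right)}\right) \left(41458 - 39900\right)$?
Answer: $19867616$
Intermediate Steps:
$n{\left(f,J \right)} = 4 J$
$\left(12464 + n{\left(-87,72 \right)}\right) \left(41458 - 39900\right) = \left(12464 + 4 \cdot 72\right) \left(41458 - 39900\right) = \left(12464 + 288\right) 1558 = 12752 \cdot 1558 = 19867616$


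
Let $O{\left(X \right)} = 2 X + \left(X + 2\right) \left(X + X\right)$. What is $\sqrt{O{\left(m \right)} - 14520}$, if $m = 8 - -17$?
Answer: $8 i \sqrt{205} \approx 114.54 i$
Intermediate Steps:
$m = 25$ ($m = 8 + 17 = 25$)
$O{\left(X \right)} = 2 X + 2 X \left(2 + X\right)$ ($O{\left(X \right)} = 2 X + \left(2 + X\right) 2 X = 2 X + 2 X \left(2 + X\right)$)
$\sqrt{O{\left(m \right)} - 14520} = \sqrt{2 \cdot 25 \left(3 + 25\right) - 14520} = \sqrt{2 \cdot 25 \cdot 28 - 14520} = \sqrt{1400 - 14520} = \sqrt{-13120} = 8 i \sqrt{205}$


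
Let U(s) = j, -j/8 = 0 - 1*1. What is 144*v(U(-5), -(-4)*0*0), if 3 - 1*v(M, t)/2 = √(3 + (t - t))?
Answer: 864 - 288*√3 ≈ 365.17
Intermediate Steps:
j = 8 (j = -8*(0 - 1*1) = -8*(0 - 1) = -8*(-1) = 8)
U(s) = 8
v(M, t) = 6 - 2*√3 (v(M, t) = 6 - 2*√(3 + (t - t)) = 6 - 2*√(3 + 0) = 6 - 2*√3)
144*v(U(-5), -(-4)*0*0) = 144*(6 - 2*√3) = 864 - 288*√3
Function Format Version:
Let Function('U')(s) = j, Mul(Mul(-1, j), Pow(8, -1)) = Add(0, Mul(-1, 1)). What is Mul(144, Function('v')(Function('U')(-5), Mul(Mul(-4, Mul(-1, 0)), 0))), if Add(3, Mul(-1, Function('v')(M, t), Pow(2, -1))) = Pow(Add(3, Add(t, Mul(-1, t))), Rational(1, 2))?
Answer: Add(864, Mul(-288, Pow(3, Rational(1, 2)))) ≈ 365.17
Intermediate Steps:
j = 8 (j = Mul(-8, Add(0, Mul(-1, 1))) = Mul(-8, Add(0, -1)) = Mul(-8, -1) = 8)
Function('U')(s) = 8
Function('v')(M, t) = Add(6, Mul(-2, Pow(3, Rational(1, 2)))) (Function('v')(M, t) = Add(6, Mul(-2, Pow(Add(3, Add(t, Mul(-1, t))), Rational(1, 2)))) = Add(6, Mul(-2, Pow(Add(3, 0), Rational(1, 2)))) = Add(6, Mul(-2, Pow(3, Rational(1, 2)))))
Mul(144, Function('v')(Function('U')(-5), Mul(Mul(-4, Mul(-1, 0)), 0))) = Mul(144, Add(6, Mul(-2, Pow(3, Rational(1, 2))))) = Add(864, Mul(-288, Pow(3, Rational(1, 2))))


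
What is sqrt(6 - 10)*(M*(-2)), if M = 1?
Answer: -4*I ≈ -4.0*I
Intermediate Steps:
sqrt(6 - 10)*(M*(-2)) = sqrt(6 - 10)*(1*(-2)) = sqrt(-4)*(-2) = (2*I)*(-2) = -4*I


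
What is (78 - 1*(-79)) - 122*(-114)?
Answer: 14065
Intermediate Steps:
(78 - 1*(-79)) - 122*(-114) = (78 + 79) + 13908 = 157 + 13908 = 14065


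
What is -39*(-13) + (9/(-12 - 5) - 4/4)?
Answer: 8593/17 ≈ 505.47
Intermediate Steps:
-39*(-13) + (9/(-12 - 5) - 4/4) = 507 + (9/(-17) - 4*¼) = 507 + (9*(-1/17) - 1) = 507 + (-9/17 - 1) = 507 - 26/17 = 8593/17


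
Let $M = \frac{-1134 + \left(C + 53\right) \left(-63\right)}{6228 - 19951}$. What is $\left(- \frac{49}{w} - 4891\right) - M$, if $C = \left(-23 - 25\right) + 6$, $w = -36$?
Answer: $- \frac{2415684293}{494028} \approx -4889.8$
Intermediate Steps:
$C = -42$ ($C = -48 + 6 = -42$)
$M = \frac{1827}{13723}$ ($M = \frac{-1134 + \left(-42 + 53\right) \left(-63\right)}{6228 - 19951} = \frac{-1134 + 11 \left(-63\right)}{-13723} = \left(-1134 - 693\right) \left(- \frac{1}{13723}\right) = \left(-1827\right) \left(- \frac{1}{13723}\right) = \frac{1827}{13723} \approx 0.13313$)
$\left(- \frac{49}{w} - 4891\right) - M = \left(- \frac{49}{-36} - 4891\right) - \frac{1827}{13723} = \left(\left(-49\right) \left(- \frac{1}{36}\right) - 4891\right) - \frac{1827}{13723} = \left(\frac{49}{36} - 4891\right) - \frac{1827}{13723} = - \frac{176027}{36} - \frac{1827}{13723} = - \frac{2415684293}{494028}$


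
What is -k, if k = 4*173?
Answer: -692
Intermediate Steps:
k = 692
-k = -1*692 = -692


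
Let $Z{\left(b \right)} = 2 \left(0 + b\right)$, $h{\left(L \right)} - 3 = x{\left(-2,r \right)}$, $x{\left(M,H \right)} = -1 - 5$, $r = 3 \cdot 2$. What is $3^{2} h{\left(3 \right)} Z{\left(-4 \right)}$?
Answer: $216$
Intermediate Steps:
$r = 6$
$x{\left(M,H \right)} = -6$ ($x{\left(M,H \right)} = -1 - 5 = -6$)
$h{\left(L \right)} = -3$ ($h{\left(L \right)} = 3 - 6 = -3$)
$Z{\left(b \right)} = 2 b$
$3^{2} h{\left(3 \right)} Z{\left(-4 \right)} = 3^{2} \left(-3\right) 2 \left(-4\right) = 9 \left(-3\right) \left(-8\right) = \left(-27\right) \left(-8\right) = 216$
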